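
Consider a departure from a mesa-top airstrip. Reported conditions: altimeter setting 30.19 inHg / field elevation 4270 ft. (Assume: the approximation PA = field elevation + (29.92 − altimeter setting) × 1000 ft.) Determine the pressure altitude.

4000 ft

Pressure correction = (29.92 − 30.19) × 1000 = -270 ft.
Pressure altitude = 4270 + (-270) = 4000 ft.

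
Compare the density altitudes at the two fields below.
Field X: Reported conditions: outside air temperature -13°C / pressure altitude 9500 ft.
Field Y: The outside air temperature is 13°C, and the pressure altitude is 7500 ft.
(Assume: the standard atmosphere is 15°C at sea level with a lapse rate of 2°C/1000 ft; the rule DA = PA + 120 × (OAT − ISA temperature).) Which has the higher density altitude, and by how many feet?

Field X: ISA temp = -4°C, deviation -9°C, DA = 9500 + 120 × (-9) = 8420 ft.
Field Y: ISA temp = 0°C, deviation +13°C, DA = 7500 + 120 × 13 = 9060 ft.
Field Y is higher by 9060 − 8420 = 640 ft.

Field Y by 640 ft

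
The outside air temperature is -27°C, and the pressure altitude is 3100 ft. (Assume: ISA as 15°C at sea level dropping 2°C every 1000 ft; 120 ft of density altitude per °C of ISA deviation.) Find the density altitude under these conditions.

-1196 ft

ISA temperature at 3100 ft = 15 − 2 × (3100/1000) = 8.8°C.
ISA deviation = -27 − 8.8 = -35.8°C.
Density altitude = 3100 + 120 × (-35.8) = 3100 + (-4296) = -1196 ft.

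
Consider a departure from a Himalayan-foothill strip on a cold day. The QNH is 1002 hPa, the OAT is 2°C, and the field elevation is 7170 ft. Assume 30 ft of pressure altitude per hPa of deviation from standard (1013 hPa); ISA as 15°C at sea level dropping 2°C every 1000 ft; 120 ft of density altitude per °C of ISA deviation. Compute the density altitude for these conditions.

7740 ft

Pressure altitude = 7170 + (1013 − 1002) × 30 = 7170 + (+330) = 7500 ft.
ISA temperature at 7500 ft = 15 − 2 × (7500/1000) = 0°C.
ISA deviation = 2 − 0 = +2°C.
Density altitude = 7500 + 120 × (2) = 7740 ft.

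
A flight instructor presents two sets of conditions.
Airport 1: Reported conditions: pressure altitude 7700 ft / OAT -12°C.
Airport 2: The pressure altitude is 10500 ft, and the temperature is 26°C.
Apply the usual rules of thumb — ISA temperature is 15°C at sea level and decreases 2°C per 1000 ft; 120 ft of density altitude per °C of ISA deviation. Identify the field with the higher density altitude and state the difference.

Airport 1: ISA temp = -0.4°C, deviation -11.6°C, DA = 7700 + 120 × (-11.6) = 6308 ft.
Airport 2: ISA temp = -6°C, deviation +32°C, DA = 10500 + 120 × 32 = 14340 ft.
Airport 2 is higher by 14340 − 6308 = 8032 ft.

Airport 2 by 8032 ft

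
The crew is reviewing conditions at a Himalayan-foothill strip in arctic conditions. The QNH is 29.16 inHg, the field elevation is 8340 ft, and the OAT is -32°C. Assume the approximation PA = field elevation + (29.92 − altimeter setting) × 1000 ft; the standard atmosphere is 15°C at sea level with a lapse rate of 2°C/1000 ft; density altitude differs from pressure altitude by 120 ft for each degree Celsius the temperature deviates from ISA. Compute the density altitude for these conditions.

Pressure altitude = 8340 + (29.92 − 29.16) × 1000 = 8340 + (+760) = 9100 ft.
ISA temperature at 9100 ft = 15 − 2 × (9100/1000) = -3.2°C.
ISA deviation = -32 − (-3.2) = -28.8°C.
Density altitude = 9100 + 120 × (-28.8) = 5644 ft.

5644 ft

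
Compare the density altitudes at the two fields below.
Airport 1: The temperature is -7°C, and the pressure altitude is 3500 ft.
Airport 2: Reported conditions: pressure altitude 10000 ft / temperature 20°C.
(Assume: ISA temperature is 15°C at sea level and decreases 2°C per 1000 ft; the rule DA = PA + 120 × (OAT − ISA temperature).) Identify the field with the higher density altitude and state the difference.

Airport 2 by 11300 ft

Airport 1: ISA temp = 8°C, deviation -15°C, DA = 3500 + 120 × (-15) = 1700 ft.
Airport 2: ISA temp = -5°C, deviation +25°C, DA = 10000 + 120 × 25 = 13000 ft.
Airport 2 is higher by 13000 − 1700 = 11300 ft.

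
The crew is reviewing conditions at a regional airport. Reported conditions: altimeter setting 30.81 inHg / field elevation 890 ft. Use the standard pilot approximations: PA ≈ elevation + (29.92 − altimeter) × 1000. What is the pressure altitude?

Pressure correction = (29.92 − 30.81) × 1000 = -890 ft.
Pressure altitude = 890 + (-890) = 0 ft.

0 ft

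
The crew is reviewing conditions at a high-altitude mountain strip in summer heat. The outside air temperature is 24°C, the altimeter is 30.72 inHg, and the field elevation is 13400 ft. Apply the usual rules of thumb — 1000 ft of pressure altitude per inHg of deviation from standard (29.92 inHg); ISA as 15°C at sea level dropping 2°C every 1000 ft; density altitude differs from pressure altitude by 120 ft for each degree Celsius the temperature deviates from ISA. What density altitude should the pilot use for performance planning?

16704 ft

Pressure altitude = 13400 + (29.92 − 30.72) × 1000 = 13400 + (-800) = 12600 ft.
ISA temperature at 12600 ft = 15 − 2 × (12600/1000) = -10.2°C.
ISA deviation = 24 − (-10.2) = +34.2°C.
Density altitude = 12600 + 120 × (34.2) = 16704 ft.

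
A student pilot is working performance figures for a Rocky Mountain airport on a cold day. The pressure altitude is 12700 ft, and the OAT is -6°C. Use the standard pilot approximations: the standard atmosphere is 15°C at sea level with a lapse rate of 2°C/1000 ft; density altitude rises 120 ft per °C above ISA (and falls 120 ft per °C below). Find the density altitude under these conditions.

ISA temperature at 12700 ft = 15 − 2 × (12700/1000) = -10.4°C.
ISA deviation = -6 − (-10.4) = +4.4°C.
Density altitude = 12700 + 120 × (4.4) = 12700 + (+528) = 13228 ft.

13228 ft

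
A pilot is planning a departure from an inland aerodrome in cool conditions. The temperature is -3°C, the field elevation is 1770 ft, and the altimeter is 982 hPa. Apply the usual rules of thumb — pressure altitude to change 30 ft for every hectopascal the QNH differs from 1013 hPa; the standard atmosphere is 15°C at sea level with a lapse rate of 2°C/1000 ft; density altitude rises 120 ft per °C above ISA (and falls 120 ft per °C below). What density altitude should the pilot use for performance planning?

1188 ft

Pressure altitude = 1770 + (1013 − 982) × 30 = 1770 + (+930) = 2700 ft.
ISA temperature at 2700 ft = 15 − 2 × (2700/1000) = 9.6°C.
ISA deviation = -3 − 9.6 = -12.6°C.
Density altitude = 2700 + 120 × (-12.6) = 1188 ft.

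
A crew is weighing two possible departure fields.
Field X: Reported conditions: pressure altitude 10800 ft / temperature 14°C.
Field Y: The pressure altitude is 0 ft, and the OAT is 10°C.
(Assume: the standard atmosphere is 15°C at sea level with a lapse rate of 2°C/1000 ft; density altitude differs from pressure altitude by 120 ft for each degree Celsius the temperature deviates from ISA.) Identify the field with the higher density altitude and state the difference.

Field X by 13872 ft

Field X: ISA temp = -6.6°C, deviation +20.6°C, DA = 10800 + 120 × 20.6 = 13272 ft.
Field Y: ISA temp = 15°C, deviation -5°C, DA = 0 + 120 × (-5) = -600 ft.
Field X is higher by 13272 − (-600) = 13872 ft.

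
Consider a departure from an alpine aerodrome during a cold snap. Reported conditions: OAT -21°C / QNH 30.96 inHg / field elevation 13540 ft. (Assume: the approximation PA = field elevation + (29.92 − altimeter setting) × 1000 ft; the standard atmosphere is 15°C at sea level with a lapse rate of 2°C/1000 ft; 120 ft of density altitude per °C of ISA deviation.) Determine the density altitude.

11180 ft

Pressure altitude = 13540 + (29.92 − 30.96) × 1000 = 13540 + (-1040) = 12500 ft.
ISA temperature at 12500 ft = 15 − 2 × (12500/1000) = -10°C.
ISA deviation = -21 − (-10) = -11°C.
Density altitude = 12500 + 120 × (-11) = 11180 ft.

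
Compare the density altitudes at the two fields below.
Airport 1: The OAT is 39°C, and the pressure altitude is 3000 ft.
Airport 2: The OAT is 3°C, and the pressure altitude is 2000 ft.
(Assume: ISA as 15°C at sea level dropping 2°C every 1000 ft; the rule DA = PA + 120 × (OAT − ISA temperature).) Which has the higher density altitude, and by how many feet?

Airport 1 by 5560 ft

Airport 1: ISA temp = 9°C, deviation +30°C, DA = 3000 + 120 × 30 = 6600 ft.
Airport 2: ISA temp = 11°C, deviation -8°C, DA = 2000 + 120 × (-8) = 1040 ft.
Airport 1 is higher by 6600 − 1040 = 5560 ft.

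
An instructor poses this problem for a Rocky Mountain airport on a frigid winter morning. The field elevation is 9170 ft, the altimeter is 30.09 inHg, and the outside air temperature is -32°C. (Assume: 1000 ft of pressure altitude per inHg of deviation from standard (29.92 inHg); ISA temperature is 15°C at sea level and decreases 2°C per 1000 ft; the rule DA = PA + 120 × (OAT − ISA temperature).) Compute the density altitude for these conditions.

Pressure altitude = 9170 + (29.92 − 30.09) × 1000 = 9170 + (-170) = 9000 ft.
ISA temperature at 9000 ft = 15 − 2 × (9000/1000) = -3°C.
ISA deviation = -32 − (-3) = -29°C.
Density altitude = 9000 + 120 × (-29) = 5520 ft.

5520 ft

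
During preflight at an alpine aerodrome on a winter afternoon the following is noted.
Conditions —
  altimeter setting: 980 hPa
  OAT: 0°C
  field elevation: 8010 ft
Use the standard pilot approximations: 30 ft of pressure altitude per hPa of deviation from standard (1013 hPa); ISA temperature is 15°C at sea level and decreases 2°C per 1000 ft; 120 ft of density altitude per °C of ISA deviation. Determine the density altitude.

Pressure altitude = 8010 + (1013 − 980) × 30 = 8010 + (+990) = 9000 ft.
ISA temperature at 9000 ft = 15 − 2 × (9000/1000) = -3°C.
ISA deviation = 0 − (-3) = +3°C.
Density altitude = 9000 + 120 × (3) = 9360 ft.

9360 ft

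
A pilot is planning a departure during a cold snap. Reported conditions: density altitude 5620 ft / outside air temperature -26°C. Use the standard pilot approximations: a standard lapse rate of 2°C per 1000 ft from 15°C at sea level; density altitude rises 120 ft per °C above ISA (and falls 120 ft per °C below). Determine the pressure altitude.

DA = PA + 120 × (OAT − (15 − 2·PA/1000)) = PA + 120·OAT − 1800 + 0.24·PA = 1.24·PA + 120·OAT − 1800.
So 1.24·PA = 5620 − 120 × (-26) + 1800 = 10540.
PA = 10540 / 1.24 = 8500 ft.

8500 ft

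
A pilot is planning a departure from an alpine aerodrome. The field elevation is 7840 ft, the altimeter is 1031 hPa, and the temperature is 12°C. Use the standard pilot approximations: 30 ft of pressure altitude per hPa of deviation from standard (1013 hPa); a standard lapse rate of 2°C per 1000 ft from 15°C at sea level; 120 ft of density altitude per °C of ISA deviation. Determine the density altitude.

8692 ft

Pressure altitude = 7840 + (1013 − 1031) × 30 = 7840 + (-540) = 7300 ft.
ISA temperature at 7300 ft = 15 − 2 × (7300/1000) = 0.4°C.
ISA deviation = 12 − 0.4 = +11.6°C.
Density altitude = 7300 + 120 × (11.6) = 8692 ft.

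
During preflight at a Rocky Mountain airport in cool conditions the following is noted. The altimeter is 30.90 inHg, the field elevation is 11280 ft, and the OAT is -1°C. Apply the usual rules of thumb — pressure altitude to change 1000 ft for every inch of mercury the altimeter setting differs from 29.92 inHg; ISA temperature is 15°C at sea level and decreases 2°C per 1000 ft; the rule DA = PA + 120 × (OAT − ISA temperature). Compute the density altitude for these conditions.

Pressure altitude = 11280 + (29.92 − 30.90) × 1000 = 11280 + (-980) = 10300 ft.
ISA temperature at 10300 ft = 15 − 2 × (10300/1000) = -5.6°C.
ISA deviation = -1 − (-5.6) = +4.6°C.
Density altitude = 10300 + 120 × (4.6) = 10852 ft.

10852 ft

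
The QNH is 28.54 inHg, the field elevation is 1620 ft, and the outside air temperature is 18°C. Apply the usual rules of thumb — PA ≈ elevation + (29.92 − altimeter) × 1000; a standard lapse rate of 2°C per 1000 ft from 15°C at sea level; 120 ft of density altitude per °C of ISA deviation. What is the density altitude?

4080 ft

Pressure altitude = 1620 + (29.92 − 28.54) × 1000 = 1620 + (+1380) = 3000 ft.
ISA temperature at 3000 ft = 15 − 2 × (3000/1000) = 9°C.
ISA deviation = 18 − 9 = +9°C.
Density altitude = 3000 + 120 × (9) = 4080 ft.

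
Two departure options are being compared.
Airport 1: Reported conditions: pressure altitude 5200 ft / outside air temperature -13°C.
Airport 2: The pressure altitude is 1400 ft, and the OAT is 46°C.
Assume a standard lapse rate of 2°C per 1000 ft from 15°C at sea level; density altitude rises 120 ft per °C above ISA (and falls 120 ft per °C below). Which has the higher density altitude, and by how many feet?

Airport 2 by 2368 ft

Airport 1: ISA temp = 4.6°C, deviation -17.6°C, DA = 5200 + 120 × (-17.6) = 3088 ft.
Airport 2: ISA temp = 12.2°C, deviation +33.8°C, DA = 1400 + 120 × 33.8 = 5456 ft.
Airport 2 is higher by 5456 − 3088 = 2368 ft.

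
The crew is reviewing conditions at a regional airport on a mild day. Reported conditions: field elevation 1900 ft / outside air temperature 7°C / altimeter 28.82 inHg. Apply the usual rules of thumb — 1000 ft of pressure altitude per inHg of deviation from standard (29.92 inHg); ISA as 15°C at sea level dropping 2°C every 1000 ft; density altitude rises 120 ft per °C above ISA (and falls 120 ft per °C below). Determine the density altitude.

Pressure altitude = 1900 + (29.92 − 28.82) × 1000 = 1900 + (+1100) = 3000 ft.
ISA temperature at 3000 ft = 15 − 2 × (3000/1000) = 9°C.
ISA deviation = 7 − 9 = -2°C.
Density altitude = 3000 + 120 × (-2) = 2760 ft.

2760 ft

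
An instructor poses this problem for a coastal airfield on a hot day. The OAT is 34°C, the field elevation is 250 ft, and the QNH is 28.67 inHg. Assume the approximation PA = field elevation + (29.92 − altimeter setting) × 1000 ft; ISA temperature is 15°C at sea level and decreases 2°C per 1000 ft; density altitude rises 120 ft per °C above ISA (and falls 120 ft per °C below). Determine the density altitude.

4140 ft

Pressure altitude = 250 + (29.92 − 28.67) × 1000 = 250 + (+1250) = 1500 ft.
ISA temperature at 1500 ft = 15 − 2 × (1500/1000) = 12°C.
ISA deviation = 34 − 12 = +22°C.
Density altitude = 1500 + 120 × (22) = 4140 ft.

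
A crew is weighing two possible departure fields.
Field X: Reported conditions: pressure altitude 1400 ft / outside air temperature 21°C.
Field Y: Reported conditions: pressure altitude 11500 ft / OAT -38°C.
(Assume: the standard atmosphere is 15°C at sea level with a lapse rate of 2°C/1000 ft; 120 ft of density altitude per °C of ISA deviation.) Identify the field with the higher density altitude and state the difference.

Field X: ISA temp = 12.2°C, deviation +8.8°C, DA = 1400 + 120 × 8.8 = 2456 ft.
Field Y: ISA temp = -8°C, deviation -30°C, DA = 11500 + 120 × (-30) = 7900 ft.
Field Y is higher by 7900 − 2456 = 5444 ft.

Field Y by 5444 ft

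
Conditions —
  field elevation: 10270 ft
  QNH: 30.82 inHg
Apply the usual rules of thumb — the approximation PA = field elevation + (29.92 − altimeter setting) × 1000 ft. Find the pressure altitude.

Pressure correction = (29.92 − 30.82) × 1000 = -900 ft.
Pressure altitude = 10270 + (-900) = 9370 ft.

9370 ft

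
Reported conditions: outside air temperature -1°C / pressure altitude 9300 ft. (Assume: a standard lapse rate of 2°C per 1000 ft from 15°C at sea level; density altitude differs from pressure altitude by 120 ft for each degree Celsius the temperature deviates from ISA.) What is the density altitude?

9612 ft

ISA temperature at 9300 ft = 15 − 2 × (9300/1000) = -3.6°C.
ISA deviation = -1 − (-3.6) = +2.6°C.
Density altitude = 9300 + 120 × (2.6) = 9300 + (+312) = 9612 ft.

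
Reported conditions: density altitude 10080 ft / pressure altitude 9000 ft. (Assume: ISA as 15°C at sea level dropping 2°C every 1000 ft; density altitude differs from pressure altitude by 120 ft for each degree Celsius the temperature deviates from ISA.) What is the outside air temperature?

6°C

Density altitude − pressure altitude = 10080 − 9000 = +1080 ft.
At 120 ft/°C that is an ISA deviation of 1080/120 = +9°C.
ISA temperature at 9000 ft = 15 − 2 × (9000/1000) = -3°C.
OAT = ISA + deviation = -3 + (+9) = 6°C.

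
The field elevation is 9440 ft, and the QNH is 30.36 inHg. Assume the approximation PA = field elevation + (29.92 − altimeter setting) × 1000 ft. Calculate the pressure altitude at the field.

Pressure correction = (29.92 − 30.36) × 1000 = -440 ft.
Pressure altitude = 9440 + (-440) = 9000 ft.

9000 ft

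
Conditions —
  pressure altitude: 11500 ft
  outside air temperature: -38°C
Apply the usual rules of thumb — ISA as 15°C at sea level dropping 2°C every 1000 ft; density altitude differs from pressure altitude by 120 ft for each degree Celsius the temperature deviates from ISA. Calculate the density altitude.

7900 ft

ISA temperature at 11500 ft = 15 − 2 × (11500/1000) = -8°C.
ISA deviation = -38 − (-8) = -30°C.
Density altitude = 11500 + 120 × (-30) = 11500 + (-3600) = 7900 ft.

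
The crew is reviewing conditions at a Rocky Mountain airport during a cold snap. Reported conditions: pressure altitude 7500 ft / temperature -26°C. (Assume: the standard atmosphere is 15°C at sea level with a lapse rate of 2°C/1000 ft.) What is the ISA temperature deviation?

ISA temperature at 7500 ft = 15 − 2 × (7500/1000) = 0°C.
Deviation = OAT − ISA = -26 − 0 = -26°C.

ISA-26°C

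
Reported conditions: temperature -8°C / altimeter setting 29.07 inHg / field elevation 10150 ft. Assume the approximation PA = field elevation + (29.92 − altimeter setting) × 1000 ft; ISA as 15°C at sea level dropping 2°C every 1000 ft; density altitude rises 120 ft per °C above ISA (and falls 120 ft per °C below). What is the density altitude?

Pressure altitude = 10150 + (29.92 − 29.07) × 1000 = 10150 + (+850) = 11000 ft.
ISA temperature at 11000 ft = 15 − 2 × (11000/1000) = -7°C.
ISA deviation = -8 − (-7) = -1°C.
Density altitude = 11000 + 120 × (-1) = 10880 ft.

10880 ft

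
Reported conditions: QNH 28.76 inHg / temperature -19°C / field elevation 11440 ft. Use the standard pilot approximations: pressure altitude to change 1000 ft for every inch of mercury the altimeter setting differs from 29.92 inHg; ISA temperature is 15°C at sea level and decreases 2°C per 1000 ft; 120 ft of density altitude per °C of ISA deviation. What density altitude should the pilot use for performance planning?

11544 ft

Pressure altitude = 11440 + (29.92 − 28.76) × 1000 = 11440 + (+1160) = 12600 ft.
ISA temperature at 12600 ft = 15 − 2 × (12600/1000) = -10.2°C.
ISA deviation = -19 − (-10.2) = -8.8°C.
Density altitude = 12600 + 120 × (-8.8) = 11544 ft.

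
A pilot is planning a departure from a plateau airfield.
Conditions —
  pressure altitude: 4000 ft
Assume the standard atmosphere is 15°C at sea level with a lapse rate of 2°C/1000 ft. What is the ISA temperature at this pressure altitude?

ISA temperature = 15 − 2 × (4000/1000) = 15 − 8 = 7°C.

7°C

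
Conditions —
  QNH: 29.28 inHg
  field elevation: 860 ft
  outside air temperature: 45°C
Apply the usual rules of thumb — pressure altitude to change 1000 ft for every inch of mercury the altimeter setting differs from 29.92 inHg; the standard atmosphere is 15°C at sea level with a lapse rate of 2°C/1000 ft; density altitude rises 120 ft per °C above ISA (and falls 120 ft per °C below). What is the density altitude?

5460 ft

Pressure altitude = 860 + (29.92 − 29.28) × 1000 = 860 + (+640) = 1500 ft.
ISA temperature at 1500 ft = 15 − 2 × (1500/1000) = 12°C.
ISA deviation = 45 − 12 = +33°C.
Density altitude = 1500 + 120 × (33) = 5460 ft.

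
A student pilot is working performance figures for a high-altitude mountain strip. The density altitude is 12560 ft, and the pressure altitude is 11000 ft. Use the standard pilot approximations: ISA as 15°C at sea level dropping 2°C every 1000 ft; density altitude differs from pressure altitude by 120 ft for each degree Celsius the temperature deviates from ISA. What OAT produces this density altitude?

Density altitude − pressure altitude = 12560 − 11000 = +1560 ft.
At 120 ft/°C that is an ISA deviation of 1560/120 = +13°C.
ISA temperature at 11000 ft = 15 − 2 × (11000/1000) = -7°C.
OAT = ISA + deviation = -7 + (+13) = 6°C.

6°C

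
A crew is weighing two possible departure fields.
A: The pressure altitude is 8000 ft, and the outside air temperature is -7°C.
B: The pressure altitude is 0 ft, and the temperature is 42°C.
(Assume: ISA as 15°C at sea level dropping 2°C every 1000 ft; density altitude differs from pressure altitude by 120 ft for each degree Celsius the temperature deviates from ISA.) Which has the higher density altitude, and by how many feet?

A: ISA temp = -1°C, deviation -6°C, DA = 8000 + 120 × (-6) = 7280 ft.
B: ISA temp = 15°C, deviation +27°C, DA = 0 + 120 × 27 = 3240 ft.
A is higher by 7280 − 3240 = 4040 ft.

A by 4040 ft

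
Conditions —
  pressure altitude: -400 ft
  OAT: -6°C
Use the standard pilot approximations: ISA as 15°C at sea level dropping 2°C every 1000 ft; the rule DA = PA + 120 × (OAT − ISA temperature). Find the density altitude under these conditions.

ISA temperature at -400 ft = 15 − 2 × (-400/1000) = 15.8°C.
ISA deviation = -6 − 15.8 = -21.8°C.
Density altitude = -400 + 120 × (-21.8) = -400 + (-2616) = -3016 ft.

-3016 ft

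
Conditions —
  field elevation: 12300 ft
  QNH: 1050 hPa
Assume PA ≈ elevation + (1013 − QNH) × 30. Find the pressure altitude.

11190 ft

Pressure correction = (1013 − 1050) × 30 = -1110 ft.
Pressure altitude = 12300 + (-1110) = 11190 ft.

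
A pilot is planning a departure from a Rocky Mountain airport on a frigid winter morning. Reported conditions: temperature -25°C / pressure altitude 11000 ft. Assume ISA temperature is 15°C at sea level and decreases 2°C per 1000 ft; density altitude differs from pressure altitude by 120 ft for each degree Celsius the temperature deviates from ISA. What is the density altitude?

ISA temperature at 11000 ft = 15 − 2 × (11000/1000) = -7°C.
ISA deviation = -25 − (-7) = -18°C.
Density altitude = 11000 + 120 × (-18) = 11000 + (-2160) = 8840 ft.

8840 ft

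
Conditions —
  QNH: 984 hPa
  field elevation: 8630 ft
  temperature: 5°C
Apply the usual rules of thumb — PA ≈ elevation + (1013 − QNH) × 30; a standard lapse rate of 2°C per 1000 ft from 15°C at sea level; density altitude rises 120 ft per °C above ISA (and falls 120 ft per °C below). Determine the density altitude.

10580 ft

Pressure altitude = 8630 + (1013 − 984) × 30 = 8630 + (+870) = 9500 ft.
ISA temperature at 9500 ft = 15 − 2 × (9500/1000) = -4°C.
ISA deviation = 5 − (-4) = +9°C.
Density altitude = 9500 + 120 × (9) = 10580 ft.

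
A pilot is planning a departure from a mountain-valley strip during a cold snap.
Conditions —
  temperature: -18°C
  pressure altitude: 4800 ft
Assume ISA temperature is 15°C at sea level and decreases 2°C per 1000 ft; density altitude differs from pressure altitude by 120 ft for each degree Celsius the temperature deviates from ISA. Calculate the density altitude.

1992 ft

ISA temperature at 4800 ft = 15 − 2 × (4800/1000) = 5.4°C.
ISA deviation = -18 − 5.4 = -23.4°C.
Density altitude = 4800 + 120 × (-23.4) = 4800 + (-2808) = 1992 ft.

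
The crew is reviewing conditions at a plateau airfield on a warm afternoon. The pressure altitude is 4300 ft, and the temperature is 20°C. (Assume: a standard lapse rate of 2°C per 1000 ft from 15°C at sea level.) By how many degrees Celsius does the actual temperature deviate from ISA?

ISA temperature at 4300 ft = 15 − 2 × (4300/1000) = 6.4°C.
Deviation = OAT − ISA = 20 − 6.4 = +13.6°C.

ISA+13.6°C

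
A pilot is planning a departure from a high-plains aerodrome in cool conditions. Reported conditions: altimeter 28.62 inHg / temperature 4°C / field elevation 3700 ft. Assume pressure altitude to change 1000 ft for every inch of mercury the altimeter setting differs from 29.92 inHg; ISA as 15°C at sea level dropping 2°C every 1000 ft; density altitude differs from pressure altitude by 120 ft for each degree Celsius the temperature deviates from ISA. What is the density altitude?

4880 ft

Pressure altitude = 3700 + (29.92 − 28.62) × 1000 = 3700 + (+1300) = 5000 ft.
ISA temperature at 5000 ft = 15 − 2 × (5000/1000) = 5°C.
ISA deviation = 4 − 5 = -1°C.
Density altitude = 5000 + 120 × (-1) = 4880 ft.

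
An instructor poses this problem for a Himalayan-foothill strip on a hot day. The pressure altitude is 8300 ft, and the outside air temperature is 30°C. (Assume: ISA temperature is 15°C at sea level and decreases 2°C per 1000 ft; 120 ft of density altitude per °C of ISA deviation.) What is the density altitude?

12092 ft

ISA temperature at 8300 ft = 15 − 2 × (8300/1000) = -1.6°C.
ISA deviation = 30 − (-1.6) = +31.6°C.
Density altitude = 8300 + 120 × (31.6) = 8300 + (+3792) = 12092 ft.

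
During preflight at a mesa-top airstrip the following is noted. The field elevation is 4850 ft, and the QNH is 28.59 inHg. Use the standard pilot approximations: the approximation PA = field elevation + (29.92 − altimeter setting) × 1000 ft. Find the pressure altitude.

Pressure correction = (29.92 − 28.59) × 1000 = +1330 ft.
Pressure altitude = 4850 + (+1330) = 6180 ft.

6180 ft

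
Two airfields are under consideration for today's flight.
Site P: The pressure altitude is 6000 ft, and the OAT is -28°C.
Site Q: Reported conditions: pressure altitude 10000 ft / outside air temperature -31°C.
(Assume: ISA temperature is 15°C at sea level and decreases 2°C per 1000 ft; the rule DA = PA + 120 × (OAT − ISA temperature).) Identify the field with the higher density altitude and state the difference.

Site P: ISA temp = 3°C, deviation -31°C, DA = 6000 + 120 × (-31) = 2280 ft.
Site Q: ISA temp = -5°C, deviation -26°C, DA = 10000 + 120 × (-26) = 6880 ft.
Site Q is higher by 6880 − 2280 = 4600 ft.

Site Q by 4600 ft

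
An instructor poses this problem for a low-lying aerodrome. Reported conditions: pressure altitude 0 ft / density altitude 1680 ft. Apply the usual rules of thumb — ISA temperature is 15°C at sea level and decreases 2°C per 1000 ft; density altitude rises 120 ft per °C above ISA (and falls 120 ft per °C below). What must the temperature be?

29°C

Density altitude − pressure altitude = 1680 − 0 = +1680 ft.
At 120 ft/°C that is an ISA deviation of 1680/120 = +14°C.
ISA temperature at 0 ft = 15 − 2 × (0/1000) = 15°C.
OAT = ISA + deviation = 15 + (+14) = 29°C.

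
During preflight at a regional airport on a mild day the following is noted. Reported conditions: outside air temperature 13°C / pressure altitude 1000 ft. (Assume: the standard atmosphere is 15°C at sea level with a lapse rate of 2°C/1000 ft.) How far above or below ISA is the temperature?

ISA0°C

ISA temperature at 1000 ft = 15 − 2 × (1000/1000) = 13°C.
Deviation = OAT − ISA = 13 − 13 = 0°C.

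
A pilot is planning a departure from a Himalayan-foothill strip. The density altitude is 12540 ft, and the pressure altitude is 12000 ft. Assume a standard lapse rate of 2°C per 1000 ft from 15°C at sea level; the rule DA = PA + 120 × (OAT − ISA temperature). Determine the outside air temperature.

Density altitude − pressure altitude = 12540 − 12000 = +540 ft.
At 120 ft/°C that is an ISA deviation of 540/120 = +4.5°C.
ISA temperature at 12000 ft = 15 − 2 × (12000/1000) = -9°C.
OAT = ISA + deviation = -9 + (+4.5) = -4.5°C.

-4.5°C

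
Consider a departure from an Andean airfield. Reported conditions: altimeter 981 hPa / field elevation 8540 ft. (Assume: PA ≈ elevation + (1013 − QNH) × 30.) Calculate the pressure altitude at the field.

Pressure correction = (1013 − 981) × 30 = +960 ft.
Pressure altitude = 8540 + (+960) = 9500 ft.

9500 ft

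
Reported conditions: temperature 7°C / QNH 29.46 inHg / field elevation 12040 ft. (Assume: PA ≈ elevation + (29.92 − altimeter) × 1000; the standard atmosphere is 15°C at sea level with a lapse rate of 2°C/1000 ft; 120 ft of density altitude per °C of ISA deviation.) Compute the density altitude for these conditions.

Pressure altitude = 12040 + (29.92 − 29.46) × 1000 = 12040 + (+460) = 12500 ft.
ISA temperature at 12500 ft = 15 − 2 × (12500/1000) = -10°C.
ISA deviation = 7 − (-10) = +17°C.
Density altitude = 12500 + 120 × (17) = 14540 ft.

14540 ft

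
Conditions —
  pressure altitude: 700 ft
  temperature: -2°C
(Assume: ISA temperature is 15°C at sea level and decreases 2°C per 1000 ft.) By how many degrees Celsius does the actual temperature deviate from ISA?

ISA-15.6°C

ISA temperature at 700 ft = 15 − 2 × (700/1000) = 13.6°C.
Deviation = OAT − ISA = -2 − 13.6 = -15.6°C.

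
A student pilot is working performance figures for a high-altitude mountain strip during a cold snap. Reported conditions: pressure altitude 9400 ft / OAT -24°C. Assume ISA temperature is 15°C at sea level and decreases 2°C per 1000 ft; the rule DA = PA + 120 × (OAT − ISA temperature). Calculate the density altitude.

6976 ft

ISA temperature at 9400 ft = 15 − 2 × (9400/1000) = -3.8°C.
ISA deviation = -24 − (-3.8) = -20.2°C.
Density altitude = 9400 + 120 × (-20.2) = 9400 + (-2424) = 6976 ft.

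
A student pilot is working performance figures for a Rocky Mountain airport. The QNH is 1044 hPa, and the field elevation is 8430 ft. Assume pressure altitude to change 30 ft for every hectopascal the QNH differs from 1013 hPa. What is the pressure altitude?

Pressure correction = (1013 − 1044) × 30 = -930 ft.
Pressure altitude = 8430 + (-930) = 7500 ft.

7500 ft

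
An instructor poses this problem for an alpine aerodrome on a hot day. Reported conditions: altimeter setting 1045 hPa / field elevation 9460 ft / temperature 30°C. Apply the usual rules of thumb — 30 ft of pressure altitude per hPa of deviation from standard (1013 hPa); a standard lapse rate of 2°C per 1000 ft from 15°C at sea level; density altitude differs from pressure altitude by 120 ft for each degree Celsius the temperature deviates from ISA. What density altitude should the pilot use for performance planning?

12340 ft

Pressure altitude = 9460 + (1013 − 1045) × 30 = 9460 + (-960) = 8500 ft.
ISA temperature at 8500 ft = 15 − 2 × (8500/1000) = -2°C.
ISA deviation = 30 − (-2) = +32°C.
Density altitude = 8500 + 120 × (32) = 12340 ft.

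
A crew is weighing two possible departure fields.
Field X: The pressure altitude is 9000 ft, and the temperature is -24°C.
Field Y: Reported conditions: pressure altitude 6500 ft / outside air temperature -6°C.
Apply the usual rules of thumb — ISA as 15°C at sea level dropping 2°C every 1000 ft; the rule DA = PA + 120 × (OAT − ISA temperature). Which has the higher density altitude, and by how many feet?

Field X by 940 ft

Field X: ISA temp = -3°C, deviation -21°C, DA = 9000 + 120 × (-21) = 6480 ft.
Field Y: ISA temp = 2°C, deviation -8°C, DA = 6500 + 120 × (-8) = 5540 ft.
Field X is higher by 6480 − 5540 = 940 ft.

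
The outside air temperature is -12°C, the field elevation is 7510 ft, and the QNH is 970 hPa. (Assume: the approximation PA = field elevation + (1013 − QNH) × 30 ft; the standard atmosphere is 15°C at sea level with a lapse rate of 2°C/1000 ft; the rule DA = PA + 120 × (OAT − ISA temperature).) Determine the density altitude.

7672 ft

Pressure altitude = 7510 + (1013 − 970) × 30 = 7510 + (+1290) = 8800 ft.
ISA temperature at 8800 ft = 15 − 2 × (8800/1000) = -2.6°C.
ISA deviation = -12 − (-2.6) = -9.4°C.
Density altitude = 8800 + 120 × (-9.4) = 7672 ft.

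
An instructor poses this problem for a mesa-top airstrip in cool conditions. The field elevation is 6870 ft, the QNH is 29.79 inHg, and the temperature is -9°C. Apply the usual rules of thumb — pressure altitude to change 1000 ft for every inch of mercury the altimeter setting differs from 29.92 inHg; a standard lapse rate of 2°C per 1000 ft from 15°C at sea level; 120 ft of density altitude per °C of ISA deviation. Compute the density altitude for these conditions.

Pressure altitude = 6870 + (29.92 − 29.79) × 1000 = 6870 + (+130) = 7000 ft.
ISA temperature at 7000 ft = 15 − 2 × (7000/1000) = 1°C.
ISA deviation = -9 − 1 = -10°C.
Density altitude = 7000 + 120 × (-10) = 5800 ft.

5800 ft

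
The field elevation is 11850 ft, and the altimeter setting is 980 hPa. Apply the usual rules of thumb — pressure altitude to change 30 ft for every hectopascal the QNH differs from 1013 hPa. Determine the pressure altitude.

Pressure correction = (1013 − 980) × 30 = +990 ft.
Pressure altitude = 11850 + (+990) = 12840 ft.

12840 ft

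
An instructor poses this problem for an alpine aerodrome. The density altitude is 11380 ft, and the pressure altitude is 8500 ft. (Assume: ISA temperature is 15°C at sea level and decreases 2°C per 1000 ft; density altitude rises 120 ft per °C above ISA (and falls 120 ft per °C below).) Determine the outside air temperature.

22°C

Density altitude − pressure altitude = 11380 − 8500 = +2880 ft.
At 120 ft/°C that is an ISA deviation of 2880/120 = +24°C.
ISA temperature at 8500 ft = 15 − 2 × (8500/1000) = -2°C.
OAT = ISA + deviation = -2 + (+24) = 22°C.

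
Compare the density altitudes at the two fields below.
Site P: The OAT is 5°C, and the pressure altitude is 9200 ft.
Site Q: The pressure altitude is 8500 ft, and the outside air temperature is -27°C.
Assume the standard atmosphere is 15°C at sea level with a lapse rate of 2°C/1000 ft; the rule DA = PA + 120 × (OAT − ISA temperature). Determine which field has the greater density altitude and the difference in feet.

Site P: ISA temp = -3.4°C, deviation +8.4°C, DA = 9200 + 120 × 8.4 = 10208 ft.
Site Q: ISA temp = -2°C, deviation -25°C, DA = 8500 + 120 × (-25) = 5500 ft.
Site P is higher by 10208 − 5500 = 4708 ft.

Site P by 4708 ft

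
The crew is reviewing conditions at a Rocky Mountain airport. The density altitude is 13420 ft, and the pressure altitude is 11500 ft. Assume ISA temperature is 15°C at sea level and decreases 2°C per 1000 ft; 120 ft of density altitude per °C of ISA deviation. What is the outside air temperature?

Density altitude − pressure altitude = 13420 − 11500 = +1920 ft.
At 120 ft/°C that is an ISA deviation of 1920/120 = +16°C.
ISA temperature at 11500 ft = 15 − 2 × (11500/1000) = -8°C.
OAT = ISA + deviation = -8 + (+16) = 8°C.

8°C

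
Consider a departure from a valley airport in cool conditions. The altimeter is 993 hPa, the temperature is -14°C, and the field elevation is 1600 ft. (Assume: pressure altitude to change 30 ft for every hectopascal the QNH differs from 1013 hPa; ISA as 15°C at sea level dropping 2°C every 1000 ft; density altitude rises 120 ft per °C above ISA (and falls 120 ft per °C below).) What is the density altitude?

Pressure altitude = 1600 + (1013 − 993) × 30 = 1600 + (+600) = 2200 ft.
ISA temperature at 2200 ft = 15 − 2 × (2200/1000) = 10.6°C.
ISA deviation = -14 − 10.6 = -24.6°C.
Density altitude = 2200 + 120 × (-24.6) = -752 ft.

-752 ft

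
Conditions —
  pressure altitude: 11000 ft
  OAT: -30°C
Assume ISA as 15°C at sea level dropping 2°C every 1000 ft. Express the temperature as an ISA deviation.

ISA-23°C

ISA temperature at 11000 ft = 15 − 2 × (11000/1000) = -7°C.
Deviation = OAT − ISA = -30 − (-7) = -23°C.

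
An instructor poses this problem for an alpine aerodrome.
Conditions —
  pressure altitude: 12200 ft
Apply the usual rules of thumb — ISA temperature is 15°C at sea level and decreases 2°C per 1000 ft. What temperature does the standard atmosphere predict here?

ISA temperature = 15 − 2 × (12200/1000) = 15 − 24.4 = -9.4°C.

-9.4°C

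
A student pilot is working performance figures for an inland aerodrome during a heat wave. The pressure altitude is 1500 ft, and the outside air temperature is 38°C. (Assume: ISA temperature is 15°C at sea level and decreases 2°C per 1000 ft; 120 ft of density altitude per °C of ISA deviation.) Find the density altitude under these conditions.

ISA temperature at 1500 ft = 15 − 2 × (1500/1000) = 12°C.
ISA deviation = 38 − 12 = +26°C.
Density altitude = 1500 + 120 × (26) = 1500 + (+3120) = 4620 ft.

4620 ft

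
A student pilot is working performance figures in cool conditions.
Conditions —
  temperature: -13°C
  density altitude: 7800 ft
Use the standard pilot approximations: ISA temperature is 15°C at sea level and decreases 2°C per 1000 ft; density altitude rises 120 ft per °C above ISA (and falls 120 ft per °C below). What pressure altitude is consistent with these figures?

DA = PA + 120 × (OAT − (15 − 2·PA/1000)) = PA + 120·OAT − 1800 + 0.24·PA = 1.24·PA + 120·OAT − 1800.
So 1.24·PA = 7800 − 120 × (-13) + 1800 = 11160.
PA = 11160 / 1.24 = 9000 ft.

9000 ft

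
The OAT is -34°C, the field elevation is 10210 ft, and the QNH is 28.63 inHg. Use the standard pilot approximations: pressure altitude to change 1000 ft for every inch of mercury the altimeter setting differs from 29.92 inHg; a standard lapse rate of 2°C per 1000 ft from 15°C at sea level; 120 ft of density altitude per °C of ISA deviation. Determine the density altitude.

Pressure altitude = 10210 + (29.92 − 28.63) × 1000 = 10210 + (+1290) = 11500 ft.
ISA temperature at 11500 ft = 15 − 2 × (11500/1000) = -8°C.
ISA deviation = -34 − (-8) = -26°C.
Density altitude = 11500 + 120 × (-26) = 8380 ft.

8380 ft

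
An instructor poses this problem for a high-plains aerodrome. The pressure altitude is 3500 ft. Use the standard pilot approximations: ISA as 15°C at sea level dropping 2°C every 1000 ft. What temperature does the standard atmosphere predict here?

ISA temperature = 15 − 2 × (3500/1000) = 15 − 7 = 8°C.

8°C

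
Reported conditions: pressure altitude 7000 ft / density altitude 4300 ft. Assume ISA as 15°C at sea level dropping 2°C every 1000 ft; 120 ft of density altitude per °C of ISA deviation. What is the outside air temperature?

-21.5°C

Density altitude − pressure altitude = 4300 − 7000 = -2700 ft.
At 120 ft/°C that is an ISA deviation of -2700/120 = -22.5°C.
ISA temperature at 7000 ft = 15 − 2 × (7000/1000) = 1°C.
OAT = ISA + deviation = 1 + (-22.5) = -21.5°C.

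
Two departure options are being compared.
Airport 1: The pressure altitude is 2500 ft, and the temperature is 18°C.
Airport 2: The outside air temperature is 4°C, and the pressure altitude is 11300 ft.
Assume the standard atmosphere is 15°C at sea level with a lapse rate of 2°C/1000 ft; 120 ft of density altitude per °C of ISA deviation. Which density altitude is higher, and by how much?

Airport 1: ISA temp = 10°C, deviation +8°C, DA = 2500 + 120 × 8 = 3460 ft.
Airport 2: ISA temp = -7.6°C, deviation +11.6°C, DA = 11300 + 120 × 11.6 = 12692 ft.
Airport 2 is higher by 12692 − 3460 = 9232 ft.

Airport 2 by 9232 ft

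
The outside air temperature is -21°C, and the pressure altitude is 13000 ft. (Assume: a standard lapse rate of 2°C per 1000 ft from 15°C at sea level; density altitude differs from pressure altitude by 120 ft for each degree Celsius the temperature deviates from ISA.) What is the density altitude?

11800 ft

ISA temperature at 13000 ft = 15 − 2 × (13000/1000) = -11°C.
ISA deviation = -21 − (-11) = -10°C.
Density altitude = 13000 + 120 × (-10) = 13000 + (-1200) = 11800 ft.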